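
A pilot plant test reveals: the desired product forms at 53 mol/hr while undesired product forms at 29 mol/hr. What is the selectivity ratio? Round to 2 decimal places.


S = desired product rate / undesired product rate
S = 53 / 29
S = 1.83


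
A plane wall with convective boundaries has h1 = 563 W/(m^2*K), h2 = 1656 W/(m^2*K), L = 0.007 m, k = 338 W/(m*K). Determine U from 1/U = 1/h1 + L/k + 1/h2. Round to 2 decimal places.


1/U = 1/h1 + L/k + 1/h2
1/U = 1/563 + 0.007/338 + 1/1656
1/U = 0.0017761989 + 2.07101e-05 + 0.0006038647
1/U = 0.0024007737
U = 416.53 W/(m^2*K)


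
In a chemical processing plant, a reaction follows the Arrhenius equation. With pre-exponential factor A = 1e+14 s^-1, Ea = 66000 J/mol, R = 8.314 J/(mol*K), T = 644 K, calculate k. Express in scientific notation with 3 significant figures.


k = A * exp(-Ea/(R*T))
k = 1e+14 * exp(-66000 / (8.314 * 644))
k = 1e+14 * exp(-12.326735)
k = 4.43e+08


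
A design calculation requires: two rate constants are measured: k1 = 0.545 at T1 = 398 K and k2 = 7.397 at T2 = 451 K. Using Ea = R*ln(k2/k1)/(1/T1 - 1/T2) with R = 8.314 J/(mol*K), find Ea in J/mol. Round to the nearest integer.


Ea = R * ln(k2/k1) / (1/T1 - 1/T2)
ln(k2/k1) = ln(7.397/0.545) = 2.608044
1/T1 - 1/T2 = 1/398 - 1/451 = 0.000295267914
Ea = 8.314 * 2.608044 / 0.000295267914
Ea = 73436 J/mol


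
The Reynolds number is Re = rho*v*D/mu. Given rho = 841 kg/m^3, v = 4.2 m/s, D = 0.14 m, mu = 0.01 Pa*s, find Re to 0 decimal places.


Re = rho * v * D / mu
Re = 841 * 4.2 * 0.14 / 0.01
Re = 494.508 / 0.01
Re = 49451


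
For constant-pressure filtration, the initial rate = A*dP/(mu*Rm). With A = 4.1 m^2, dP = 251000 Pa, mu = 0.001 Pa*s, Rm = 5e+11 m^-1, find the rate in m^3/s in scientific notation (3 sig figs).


rate = A * dP / (mu * Rm)
rate = 4.1 * 251000 / (0.001 * 5e+11)
rate = 1029100.0 / 5.000e+08
rate = 2.06e-03 m^3/s


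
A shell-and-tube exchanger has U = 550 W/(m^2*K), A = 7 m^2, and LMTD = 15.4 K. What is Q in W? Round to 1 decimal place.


Q = U * A * LMTD
Q = 550 * 7 * 15.4
Q = 59290.0 W


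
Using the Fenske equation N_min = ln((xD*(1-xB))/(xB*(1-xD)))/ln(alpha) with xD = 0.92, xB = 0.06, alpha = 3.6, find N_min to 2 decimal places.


N_min = ln((xD*(1-xB))/(xB*(1-xD))) / ln(alpha)
Numerator inside ln: 0.8648 / 0.0048 = 180.166667
ln(180.166667) = 5.193882
ln(alpha) = ln(3.6) = 1.280934
N_min = 5.193882 / 1.280934 = 4.05


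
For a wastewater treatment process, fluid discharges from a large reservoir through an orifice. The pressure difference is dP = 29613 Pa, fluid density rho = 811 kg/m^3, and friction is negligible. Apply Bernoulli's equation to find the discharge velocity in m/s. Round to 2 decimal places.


v = sqrt(2*dP/rho)
v = sqrt(2*29613/811)
v = sqrt(73.02836)
v = 8.55 m/s


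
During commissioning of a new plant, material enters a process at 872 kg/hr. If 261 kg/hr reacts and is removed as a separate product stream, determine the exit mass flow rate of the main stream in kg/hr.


Steady-state mass balance on the main outlet: F_out = F_in - F_removed
F_out = 872 - 261
F_out = 611 kg/hr


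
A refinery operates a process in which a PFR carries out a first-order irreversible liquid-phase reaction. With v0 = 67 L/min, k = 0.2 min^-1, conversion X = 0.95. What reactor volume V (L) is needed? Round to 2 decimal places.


V = (v0/k) * ln(1/(1-X))
V = (67/0.2) * ln(1/(1-0.95))
V = 335.0 * ln(20.0)
V = 335.0 * 2.995732
V = 1003.57 L


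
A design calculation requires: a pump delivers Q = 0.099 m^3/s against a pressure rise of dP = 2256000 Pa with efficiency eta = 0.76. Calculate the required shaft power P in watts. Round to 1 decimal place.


P = Q * dP / eta
P = 0.099 * 2256000 / 0.76
P = 223344.0 / 0.76
P = 293873.7 W


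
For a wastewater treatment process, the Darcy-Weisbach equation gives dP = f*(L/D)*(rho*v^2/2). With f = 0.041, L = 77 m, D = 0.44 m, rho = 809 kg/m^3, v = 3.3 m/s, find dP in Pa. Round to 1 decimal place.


dP = f * (L/D) * (rho*v^2/2)
dP = 0.041 * (77/0.44) * (809*3.3^2/2)
L/D = 175.0
rho*v^2/2 = 809*10.89/2 = 4405.005
dP = 0.041 * 175.0 * 4405.005
dP = 31605.9 Pa


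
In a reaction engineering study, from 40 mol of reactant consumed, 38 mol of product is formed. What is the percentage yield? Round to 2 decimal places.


Yield = (moles product / moles consumed) * 100%
Yield = (38 / 40) * 100
Yield = 0.95 * 100
Yield = 95.00%


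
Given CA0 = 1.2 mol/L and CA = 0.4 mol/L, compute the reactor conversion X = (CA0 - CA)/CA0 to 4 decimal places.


X = (CA0 - CA) / CA0
X = (1.2 - 0.4) / 1.2
X = 0.8 / 1.2
X = 0.6667


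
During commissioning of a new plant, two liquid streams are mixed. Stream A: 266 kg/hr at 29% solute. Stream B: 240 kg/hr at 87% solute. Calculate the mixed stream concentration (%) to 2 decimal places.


Mass balance on solute: F1*x1 + F2*x2 = F3*x3
F3 = F1 + F2 = 266 + 240 = 506 kg/hr
x3 = (F1*x1 + F2*x2)/F3
x3 = (266*0.29 + 240*0.87) / 506
x3 = 56.51%


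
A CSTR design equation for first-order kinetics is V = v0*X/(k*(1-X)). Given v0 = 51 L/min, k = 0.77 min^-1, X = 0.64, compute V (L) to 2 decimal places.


V = v0 * X / (k * (1 - X))
V = 51 * 0.64 / (0.77 * (1 - 0.64))
V = 32.64 / (0.77 * 0.36)
V = 32.64 / 0.2772
V = 117.75 L


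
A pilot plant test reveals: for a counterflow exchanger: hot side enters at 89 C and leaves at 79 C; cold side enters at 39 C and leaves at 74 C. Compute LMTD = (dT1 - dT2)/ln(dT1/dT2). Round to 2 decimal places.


dT1 = Th_in - Tc_out = 89 - 74 = 15
dT2 = Th_out - Tc_in = 79 - 39 = 40
LMTD = (dT1 - dT2) / ln(dT1/dT2)
LMTD = (15 - 40) / ln(15/40)
LMTD = 25.49 K


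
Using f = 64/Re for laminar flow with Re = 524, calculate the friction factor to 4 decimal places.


f = 64 / Re
f = 64 / 524
f = 0.1221


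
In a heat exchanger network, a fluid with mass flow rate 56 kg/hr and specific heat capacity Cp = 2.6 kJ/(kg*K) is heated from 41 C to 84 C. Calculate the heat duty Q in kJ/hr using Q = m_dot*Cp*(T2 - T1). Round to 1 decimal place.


Q = m_dot * Cp * (T2 - T1)
Q = 56 * 2.6 * (84 - 41)
Q = 56 * 2.6 * 43
Q = 6260.8 kJ/hr


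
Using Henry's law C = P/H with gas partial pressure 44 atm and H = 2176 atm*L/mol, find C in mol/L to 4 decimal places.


C = P / H
C = 44 / 2176
C = 0.0202 mol/L


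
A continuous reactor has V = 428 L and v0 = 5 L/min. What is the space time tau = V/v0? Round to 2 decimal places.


tau = V / v0
tau = 428 / 5
tau = 85.60 min


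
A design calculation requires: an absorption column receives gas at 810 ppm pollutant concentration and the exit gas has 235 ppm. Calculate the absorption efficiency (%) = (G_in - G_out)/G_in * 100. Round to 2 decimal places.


Efficiency = (G_in - G_out) / G_in * 100%
Efficiency = (810 - 235) / 810 * 100
Efficiency = 575 / 810 * 100
Efficiency = 70.99%


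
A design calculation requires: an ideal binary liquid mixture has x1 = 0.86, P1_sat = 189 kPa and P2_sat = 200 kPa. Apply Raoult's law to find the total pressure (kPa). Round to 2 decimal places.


P = x1*P1_sat + x2*P2_sat
x2 = 1 - x1 = 1 - 0.86 = 0.14
P = 0.86*189 + 0.14*200
P = 162.54 + 28.0
P = 190.54 kPa


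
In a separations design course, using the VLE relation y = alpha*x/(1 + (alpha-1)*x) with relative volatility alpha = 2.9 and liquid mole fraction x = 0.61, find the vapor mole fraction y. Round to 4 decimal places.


y = alpha*x / (1 + (alpha-1)*x)
y = 2.9*0.61 / (1 + (2.9-1)*0.61)
y = 1.769 / (1 + 1.159)
y = 1.769 / 2.159
y = 0.8194


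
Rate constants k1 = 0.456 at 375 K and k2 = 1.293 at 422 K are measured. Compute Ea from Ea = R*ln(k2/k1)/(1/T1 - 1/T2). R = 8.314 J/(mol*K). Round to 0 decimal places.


Ea = R * ln(k2/k1) / (1/T1 - 1/T2)
ln(k2/k1) = ln(1.293/0.456) = 1.0422276
1/T1 - 1/T2 = 1/375 - 1/422 = 0.00029699842
Ea = 8.314 * 1.0422276 / 0.00029699842
Ea = 29176 J/mol


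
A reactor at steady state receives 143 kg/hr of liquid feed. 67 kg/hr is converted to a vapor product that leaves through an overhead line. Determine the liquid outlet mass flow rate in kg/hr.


Steady-state mass balance on the main outlet: F_out = F_in - F_removed
F_out = 143 - 67
F_out = 76 kg/hr


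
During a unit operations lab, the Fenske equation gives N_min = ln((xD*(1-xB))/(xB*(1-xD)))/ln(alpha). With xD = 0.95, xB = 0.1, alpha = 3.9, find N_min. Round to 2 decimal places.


N_min = ln((xD*(1-xB))/(xB*(1-xD))) / ln(alpha)
Numerator inside ln: 0.855 / 0.005 = 171.0
ln(171.0) = 5.141664
ln(alpha) = ln(3.9) = 1.360977
N_min = 5.141664 / 1.360977 = 3.78


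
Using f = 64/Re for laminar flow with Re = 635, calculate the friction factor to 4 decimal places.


f = 64 / Re
f = 64 / 635
f = 0.1008


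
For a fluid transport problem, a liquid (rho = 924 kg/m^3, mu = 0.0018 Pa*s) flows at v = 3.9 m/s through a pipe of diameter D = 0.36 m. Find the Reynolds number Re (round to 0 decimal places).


Re = rho * v * D / mu
Re = 924 * 3.9 * 0.36 / 0.0018
Re = 1297.296 / 0.0018
Re = 720720


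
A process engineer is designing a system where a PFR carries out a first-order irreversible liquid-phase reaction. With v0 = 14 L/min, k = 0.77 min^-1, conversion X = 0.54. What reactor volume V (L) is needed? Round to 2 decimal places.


V = (v0/k) * ln(1/(1-X))
V = (14/0.77) * ln(1/(1-0.54))
V = 18.181818 * ln(2.173913)
V = 18.181818 * 0.776529
V = 14.12 L


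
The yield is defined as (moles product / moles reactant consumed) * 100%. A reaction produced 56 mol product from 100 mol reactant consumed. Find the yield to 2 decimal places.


Yield = (moles product / moles consumed) * 100%
Yield = (56 / 100) * 100
Yield = 0.56 * 100
Yield = 56.00%


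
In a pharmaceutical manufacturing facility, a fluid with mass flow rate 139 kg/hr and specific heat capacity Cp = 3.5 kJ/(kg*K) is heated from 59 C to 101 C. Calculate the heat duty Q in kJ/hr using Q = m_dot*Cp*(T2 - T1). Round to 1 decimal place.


Q = m_dot * Cp * (T2 - T1)
Q = 139 * 3.5 * (101 - 59)
Q = 139 * 3.5 * 42
Q = 20433.0 kJ/hr


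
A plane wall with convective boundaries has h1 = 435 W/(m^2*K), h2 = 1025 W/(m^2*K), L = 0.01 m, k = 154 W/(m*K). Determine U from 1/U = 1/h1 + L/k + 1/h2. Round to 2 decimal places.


1/U = 1/h1 + L/k + 1/h2
1/U = 1/435 + 0.01/154 + 1/1025
1/U = 0.0022988506 + 6.49351e-05 + 0.0009756098
1/U = 0.0033393955
U = 299.46 W/(m^2*K)


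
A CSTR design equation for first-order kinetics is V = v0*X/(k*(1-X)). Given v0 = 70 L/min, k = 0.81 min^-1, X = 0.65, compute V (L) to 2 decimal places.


V = v0 * X / (k * (1 - X))
V = 70 * 0.65 / (0.81 * (1 - 0.65))
V = 45.5 / (0.81 * 0.35)
V = 45.5 / 0.2835
V = 160.49 L


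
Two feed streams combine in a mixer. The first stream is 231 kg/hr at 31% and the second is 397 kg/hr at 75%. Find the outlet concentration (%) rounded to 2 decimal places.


Mass balance on solute: F1*x1 + F2*x2 = F3*x3
F3 = F1 + F2 = 231 + 397 = 628 kg/hr
x3 = (F1*x1 + F2*x2)/F3
x3 = (231*0.31 + 397*0.75) / 628
x3 = 58.82%


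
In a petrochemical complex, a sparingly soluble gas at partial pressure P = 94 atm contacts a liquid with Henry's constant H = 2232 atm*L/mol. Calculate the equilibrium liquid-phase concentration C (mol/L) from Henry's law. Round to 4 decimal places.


C = P / H
C = 94 / 2232
C = 0.0421 mol/L


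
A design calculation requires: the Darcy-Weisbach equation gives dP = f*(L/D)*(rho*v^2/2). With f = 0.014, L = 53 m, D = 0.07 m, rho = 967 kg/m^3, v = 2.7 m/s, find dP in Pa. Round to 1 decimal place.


dP = f * (L/D) * (rho*v^2/2)
dP = 0.014 * (53/0.07) * (967*2.7^2/2)
L/D = 757.14285714
rho*v^2/2 = 967*7.29/2 = 3524.715
dP = 0.014 * 757.14285714 * 3524.715
dP = 37362.0 Pa


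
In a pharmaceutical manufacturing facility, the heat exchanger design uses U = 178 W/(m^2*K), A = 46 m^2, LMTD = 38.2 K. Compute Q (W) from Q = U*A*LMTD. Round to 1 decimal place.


Q = U * A * LMTD
Q = 178 * 46 * 38.2
Q = 312781.6 W


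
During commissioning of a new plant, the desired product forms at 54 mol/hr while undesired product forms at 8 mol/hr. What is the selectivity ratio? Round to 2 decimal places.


S = desired product rate / undesired product rate
S = 54 / 8
S = 6.75


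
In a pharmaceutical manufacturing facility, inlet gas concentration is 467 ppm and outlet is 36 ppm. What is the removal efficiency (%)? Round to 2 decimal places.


Efficiency = (G_in - G_out) / G_in * 100%
Efficiency = (467 - 36) / 467 * 100
Efficiency = 431 / 467 * 100
Efficiency = 92.29%


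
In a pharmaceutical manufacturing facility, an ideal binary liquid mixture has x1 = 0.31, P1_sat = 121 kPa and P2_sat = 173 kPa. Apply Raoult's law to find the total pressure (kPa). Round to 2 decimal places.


P = x1*P1_sat + x2*P2_sat
x2 = 1 - x1 = 1 - 0.31 = 0.69
P = 0.31*121 + 0.69*173
P = 37.51 + 119.37
P = 156.88 kPa


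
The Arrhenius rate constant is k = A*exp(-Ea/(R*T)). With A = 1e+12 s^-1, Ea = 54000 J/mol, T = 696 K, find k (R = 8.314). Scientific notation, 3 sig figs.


k = A * exp(-Ea/(R*T))
k = 1e+12 * exp(-54000 / (8.314 * 696))
k = 1e+12 * exp(-9.331995)
k = 8.85e+07


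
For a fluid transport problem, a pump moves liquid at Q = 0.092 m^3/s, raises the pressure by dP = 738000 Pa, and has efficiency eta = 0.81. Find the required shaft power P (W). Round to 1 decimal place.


P = Q * dP / eta
P = 0.092 * 738000 / 0.81
P = 67896.0 / 0.81
P = 83822.2 W


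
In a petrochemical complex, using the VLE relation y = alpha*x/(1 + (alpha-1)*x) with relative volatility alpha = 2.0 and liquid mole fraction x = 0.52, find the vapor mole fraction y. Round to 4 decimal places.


y = alpha*x / (1 + (alpha-1)*x)
y = 2.0*0.52 / (1 + (2.0-1)*0.52)
y = 1.04 / (1 + 0.52)
y = 1.04 / 1.52
y = 0.6842


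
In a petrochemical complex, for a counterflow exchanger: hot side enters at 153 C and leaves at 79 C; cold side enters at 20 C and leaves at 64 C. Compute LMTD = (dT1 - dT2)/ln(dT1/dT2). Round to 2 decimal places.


dT1 = Th_in - Tc_out = 153 - 64 = 89
dT2 = Th_out - Tc_in = 79 - 20 = 59
LMTD = (dT1 - dT2) / ln(dT1/dT2)
LMTD = (89 - 59) / ln(89/59)
LMTD = 72.98 K


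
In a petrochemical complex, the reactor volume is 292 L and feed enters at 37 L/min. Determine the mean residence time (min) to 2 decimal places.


tau = V / v0
tau = 292 / 37
tau = 7.89 min


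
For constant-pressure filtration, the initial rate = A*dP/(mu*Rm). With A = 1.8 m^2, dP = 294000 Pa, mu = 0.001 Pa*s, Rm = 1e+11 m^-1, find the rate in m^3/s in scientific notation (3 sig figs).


rate = A * dP / (mu * Rm)
rate = 1.8 * 294000 / (0.001 * 1e+11)
rate = 529200.0 / 1.000e+08
rate = 5.29e-03 m^3/s


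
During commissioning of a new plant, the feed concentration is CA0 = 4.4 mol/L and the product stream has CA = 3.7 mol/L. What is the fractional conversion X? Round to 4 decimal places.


X = (CA0 - CA) / CA0
X = (4.4 - 3.7) / 4.4
X = 0.7 / 4.4
X = 0.1591


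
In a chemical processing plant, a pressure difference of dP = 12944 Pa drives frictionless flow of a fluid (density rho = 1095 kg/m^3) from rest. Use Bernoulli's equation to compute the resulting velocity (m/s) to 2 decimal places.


v = sqrt(2*dP/rho)
v = sqrt(2*12944/1095)
v = sqrt(23.642009)
v = 4.86 m/s


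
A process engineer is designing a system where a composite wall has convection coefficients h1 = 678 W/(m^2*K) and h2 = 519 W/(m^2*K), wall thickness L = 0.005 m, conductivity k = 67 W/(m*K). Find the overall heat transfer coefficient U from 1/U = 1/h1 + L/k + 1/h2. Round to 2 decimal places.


1/U = 1/h1 + L/k + 1/h2
1/U = 1/678 + 0.005/67 + 1/519
1/U = 0.0014749263 + 7.46269e-05 + 0.0019267823
1/U = 0.0034763355
U = 287.66 W/(m^2*K)


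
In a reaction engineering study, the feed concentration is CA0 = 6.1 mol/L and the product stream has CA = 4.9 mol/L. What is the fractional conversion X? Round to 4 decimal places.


X = (CA0 - CA) / CA0
X = (6.1 - 4.9) / 6.1
X = 1.2 / 6.1
X = 0.1967


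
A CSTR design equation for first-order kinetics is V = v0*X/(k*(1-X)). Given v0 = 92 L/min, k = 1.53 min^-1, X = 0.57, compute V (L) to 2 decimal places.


V = v0 * X / (k * (1 - X))
V = 92 * 0.57 / (1.53 * (1 - 0.57))
V = 52.44 / (1.53 * 0.43)
V = 52.44 / 0.6579
V = 79.71 L


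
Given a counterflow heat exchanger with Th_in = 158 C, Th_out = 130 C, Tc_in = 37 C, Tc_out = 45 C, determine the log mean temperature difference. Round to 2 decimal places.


dT1 = Th_in - Tc_out = 158 - 45 = 113
dT2 = Th_out - Tc_in = 130 - 37 = 93
LMTD = (dT1 - dT2) / ln(dT1/dT2)
LMTD = (113 - 93) / ln(113/93)
LMTD = 102.68 K


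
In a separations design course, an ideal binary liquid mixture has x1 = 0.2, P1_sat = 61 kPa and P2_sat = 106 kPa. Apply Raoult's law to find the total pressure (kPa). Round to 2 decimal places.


P = x1*P1_sat + x2*P2_sat
x2 = 1 - x1 = 1 - 0.2 = 0.8
P = 0.2*61 + 0.8*106
P = 12.2 + 84.8
P = 97.00 kPa


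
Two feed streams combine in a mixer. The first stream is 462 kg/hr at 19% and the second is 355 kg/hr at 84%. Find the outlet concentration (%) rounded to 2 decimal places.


Mass balance on solute: F1*x1 + F2*x2 = F3*x3
F3 = F1 + F2 = 462 + 355 = 817 kg/hr
x3 = (F1*x1 + F2*x2)/F3
x3 = (462*0.19 + 355*0.84) / 817
x3 = 47.24%


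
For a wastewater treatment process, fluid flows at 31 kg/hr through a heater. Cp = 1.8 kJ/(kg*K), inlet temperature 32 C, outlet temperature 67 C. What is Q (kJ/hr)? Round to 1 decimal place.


Q = m_dot * Cp * (T2 - T1)
Q = 31 * 1.8 * (67 - 32)
Q = 31 * 1.8 * 35
Q = 1953.0 kJ/hr


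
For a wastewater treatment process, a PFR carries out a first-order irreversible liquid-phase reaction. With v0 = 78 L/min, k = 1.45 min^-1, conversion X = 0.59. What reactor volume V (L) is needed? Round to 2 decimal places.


V = (v0/k) * ln(1/(1-X))
V = (78/1.45) * ln(1/(1-0.59))
V = 53.793103 * ln(2.439024)
V = 53.793103 * 0.891598
V = 47.96 L


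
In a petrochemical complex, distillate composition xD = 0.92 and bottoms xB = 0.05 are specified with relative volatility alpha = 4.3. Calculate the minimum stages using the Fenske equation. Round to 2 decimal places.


N_min = ln((xD*(1-xB))/(xB*(1-xD))) / ln(alpha)
Numerator inside ln: 0.874 / 0.004 = 218.5
ln(218.5) = 5.386786
ln(alpha) = ln(4.3) = 1.458615
N_min = 5.386786 / 1.458615 = 3.69


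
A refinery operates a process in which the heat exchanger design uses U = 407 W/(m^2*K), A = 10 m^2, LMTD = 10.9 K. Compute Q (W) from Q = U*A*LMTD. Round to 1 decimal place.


Q = U * A * LMTD
Q = 407 * 10 * 10.9
Q = 44363.0 W


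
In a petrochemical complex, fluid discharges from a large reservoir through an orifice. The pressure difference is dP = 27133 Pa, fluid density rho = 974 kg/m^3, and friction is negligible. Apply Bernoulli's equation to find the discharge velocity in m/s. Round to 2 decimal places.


v = sqrt(2*dP/rho)
v = sqrt(2*27133/974)
v = sqrt(55.714579)
v = 7.46 m/s


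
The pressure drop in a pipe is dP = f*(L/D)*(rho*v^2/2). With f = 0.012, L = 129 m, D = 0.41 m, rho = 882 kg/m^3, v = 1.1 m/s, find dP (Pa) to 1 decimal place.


dP = f * (L/D) * (rho*v^2/2)
dP = 0.012 * (129/0.41) * (882*1.1^2/2)
L/D = 314.63414634
rho*v^2/2 = 882*1.21/2 = 533.61
dP = 0.012 * 314.63414634 * 533.61
dP = 2014.7 Pa


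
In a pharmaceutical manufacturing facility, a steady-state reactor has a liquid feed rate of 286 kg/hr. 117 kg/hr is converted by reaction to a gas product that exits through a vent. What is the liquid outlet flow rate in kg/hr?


Steady-state mass balance on the main outlet: F_out = F_in - F_removed
F_out = 286 - 117
F_out = 169 kg/hr


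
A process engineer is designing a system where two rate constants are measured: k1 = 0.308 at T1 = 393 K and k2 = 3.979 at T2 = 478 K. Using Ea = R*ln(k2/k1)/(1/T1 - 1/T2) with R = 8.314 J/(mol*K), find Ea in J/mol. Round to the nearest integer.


Ea = R * ln(k2/k1) / (1/T1 - 1/T2)
ln(k2/k1) = ln(3.979/0.308) = 2.558686
1/T1 - 1/T2 = 1/393 - 1/478 = 0.000452479053
Ea = 8.314 * 2.558686 / 0.000452479053
Ea = 47014 J/mol


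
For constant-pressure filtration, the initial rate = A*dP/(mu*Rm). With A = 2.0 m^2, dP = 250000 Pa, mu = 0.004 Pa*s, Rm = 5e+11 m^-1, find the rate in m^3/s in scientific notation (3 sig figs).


rate = A * dP / (mu * Rm)
rate = 2.0 * 250000 / (0.004 * 5e+11)
rate = 500000.0 / 2.000e+09
rate = 2.50e-04 m^3/s


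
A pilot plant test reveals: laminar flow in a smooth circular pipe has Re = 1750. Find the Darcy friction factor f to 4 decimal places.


f = 64 / Re
f = 64 / 1750
f = 0.0366


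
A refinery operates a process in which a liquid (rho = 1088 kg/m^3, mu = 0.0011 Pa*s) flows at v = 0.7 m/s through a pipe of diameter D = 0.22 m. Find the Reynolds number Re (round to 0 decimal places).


Re = rho * v * D / mu
Re = 1088 * 0.7 * 0.22 / 0.0011
Re = 167.552 / 0.0011
Re = 152320


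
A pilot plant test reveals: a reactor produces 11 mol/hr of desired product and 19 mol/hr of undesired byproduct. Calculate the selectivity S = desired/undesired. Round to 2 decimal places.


S = desired product rate / undesired product rate
S = 11 / 19
S = 0.58


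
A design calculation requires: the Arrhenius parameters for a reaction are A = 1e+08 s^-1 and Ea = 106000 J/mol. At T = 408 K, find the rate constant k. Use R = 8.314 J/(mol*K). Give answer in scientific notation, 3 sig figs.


k = A * exp(-Ea/(R*T))
k = 1e+08 * exp(-106000 / (8.314 * 408))
k = 1e+08 * exp(-31.248968)
k = 2.68e-06


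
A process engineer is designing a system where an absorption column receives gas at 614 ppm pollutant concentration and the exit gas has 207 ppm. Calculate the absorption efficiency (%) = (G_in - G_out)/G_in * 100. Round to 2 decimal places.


Efficiency = (G_in - G_out) / G_in * 100%
Efficiency = (614 - 207) / 614 * 100
Efficiency = 407 / 614 * 100
Efficiency = 66.29%


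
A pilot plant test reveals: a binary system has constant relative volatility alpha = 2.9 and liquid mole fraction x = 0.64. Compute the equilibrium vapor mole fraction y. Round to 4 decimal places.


y = alpha*x / (1 + (alpha-1)*x)
y = 2.9*0.64 / (1 + (2.9-1)*0.64)
y = 1.856 / (1 + 1.216)
y = 1.856 / 2.216
y = 0.8375


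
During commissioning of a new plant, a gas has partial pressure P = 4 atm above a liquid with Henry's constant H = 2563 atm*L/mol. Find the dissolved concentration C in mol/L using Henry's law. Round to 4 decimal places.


C = P / H
C = 4 / 2563
C = 0.0016 mol/L


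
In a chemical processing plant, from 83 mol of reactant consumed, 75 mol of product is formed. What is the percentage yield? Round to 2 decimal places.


Yield = (moles product / moles consumed) * 100%
Yield = (75 / 83) * 100
Yield = 0.9036 * 100
Yield = 90.36%


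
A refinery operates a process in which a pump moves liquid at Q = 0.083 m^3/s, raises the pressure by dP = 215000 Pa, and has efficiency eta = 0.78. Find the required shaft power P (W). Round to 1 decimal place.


P = Q * dP / eta
P = 0.083 * 215000 / 0.78
P = 17845.0 / 0.78
P = 22878.2 W


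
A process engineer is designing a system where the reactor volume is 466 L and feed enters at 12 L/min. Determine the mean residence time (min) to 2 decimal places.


tau = V / v0
tau = 466 / 12
tau = 38.83 min


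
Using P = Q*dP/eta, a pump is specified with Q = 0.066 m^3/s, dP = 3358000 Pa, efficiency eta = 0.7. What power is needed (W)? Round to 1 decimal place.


P = Q * dP / eta
P = 0.066 * 3358000 / 0.7
P = 221628.0 / 0.7
P = 316611.4 W


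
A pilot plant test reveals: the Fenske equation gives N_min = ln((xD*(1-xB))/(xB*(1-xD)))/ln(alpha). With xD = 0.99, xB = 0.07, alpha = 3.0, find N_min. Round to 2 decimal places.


N_min = ln((xD*(1-xB))/(xB*(1-xD))) / ln(alpha)
Numerator inside ln: 0.9207 / 0.0007 = 1315.285714
ln(1315.285714) = 7.181809
ln(alpha) = ln(3.0) = 1.098612
N_min = 7.181809 / 1.098612 = 6.54


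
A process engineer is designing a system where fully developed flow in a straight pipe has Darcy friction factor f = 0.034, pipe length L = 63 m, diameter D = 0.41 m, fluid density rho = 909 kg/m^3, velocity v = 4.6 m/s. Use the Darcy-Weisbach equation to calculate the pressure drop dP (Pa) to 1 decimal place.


dP = f * (L/D) * (rho*v^2/2)
dP = 0.034 * (63/0.41) * (909*4.6^2/2)
L/D = 153.65853659
rho*v^2/2 = 909*21.16/2 = 9617.22
dP = 0.034 * 153.65853659 * 9617.22
dP = 50244.1 Pa


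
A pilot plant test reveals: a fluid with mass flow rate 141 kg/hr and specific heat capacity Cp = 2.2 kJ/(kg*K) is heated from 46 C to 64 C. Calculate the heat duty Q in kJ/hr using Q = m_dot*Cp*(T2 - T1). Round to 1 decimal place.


Q = m_dot * Cp * (T2 - T1)
Q = 141 * 2.2 * (64 - 46)
Q = 141 * 2.2 * 18
Q = 5583.6 kJ/hr


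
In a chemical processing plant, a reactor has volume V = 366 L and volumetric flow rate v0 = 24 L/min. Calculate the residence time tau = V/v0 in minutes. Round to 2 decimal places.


tau = V / v0
tau = 366 / 24
tau = 15.25 min


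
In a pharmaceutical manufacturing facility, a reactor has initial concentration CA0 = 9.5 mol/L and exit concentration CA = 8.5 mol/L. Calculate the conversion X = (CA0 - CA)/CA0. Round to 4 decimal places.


X = (CA0 - CA) / CA0
X = (9.5 - 8.5) / 9.5
X = 1.0 / 9.5
X = 0.1053


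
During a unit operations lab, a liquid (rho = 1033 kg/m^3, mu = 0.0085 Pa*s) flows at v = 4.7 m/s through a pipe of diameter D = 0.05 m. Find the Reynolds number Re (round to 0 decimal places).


Re = rho * v * D / mu
Re = 1033 * 4.7 * 0.05 / 0.0085
Re = 242.755 / 0.0085
Re = 28559


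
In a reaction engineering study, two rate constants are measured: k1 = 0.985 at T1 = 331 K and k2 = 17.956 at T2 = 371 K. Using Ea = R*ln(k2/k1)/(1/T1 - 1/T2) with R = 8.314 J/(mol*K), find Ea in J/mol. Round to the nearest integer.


Ea = R * ln(k2/k1) / (1/T1 - 1/T2)
ln(k2/k1) = ln(17.956/0.985) = 2.903038
1/T1 - 1/T2 = 1/331 - 1/371 = 0.000325730246
Ea = 8.314 * 2.903038 / 0.000325730246
Ea = 74098 J/mol


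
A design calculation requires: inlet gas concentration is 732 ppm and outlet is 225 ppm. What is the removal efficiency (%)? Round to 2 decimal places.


Efficiency = (G_in - G_out) / G_in * 100%
Efficiency = (732 - 225) / 732 * 100
Efficiency = 507 / 732 * 100
Efficiency = 69.26%


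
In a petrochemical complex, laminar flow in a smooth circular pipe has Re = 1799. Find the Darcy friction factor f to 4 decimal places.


f = 64 / Re
f = 64 / 1799
f = 0.0356


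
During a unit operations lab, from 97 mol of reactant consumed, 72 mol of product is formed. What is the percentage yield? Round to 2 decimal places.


Yield = (moles product / moles consumed) * 100%
Yield = (72 / 97) * 100
Yield = 0.7423 * 100
Yield = 74.23%


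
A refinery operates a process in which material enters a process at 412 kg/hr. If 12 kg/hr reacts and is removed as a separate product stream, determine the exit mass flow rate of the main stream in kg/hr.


Steady-state mass balance on the main outlet: F_out = F_in - F_removed
F_out = 412 - 12
F_out = 400 kg/hr


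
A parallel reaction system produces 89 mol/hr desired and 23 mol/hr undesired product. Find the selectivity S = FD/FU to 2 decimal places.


S = desired product rate / undesired product rate
S = 89 / 23
S = 3.87


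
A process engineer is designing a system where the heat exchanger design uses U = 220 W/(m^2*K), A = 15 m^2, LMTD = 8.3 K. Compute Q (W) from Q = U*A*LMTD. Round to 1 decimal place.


Q = U * A * LMTD
Q = 220 * 15 * 8.3
Q = 27390.0 W


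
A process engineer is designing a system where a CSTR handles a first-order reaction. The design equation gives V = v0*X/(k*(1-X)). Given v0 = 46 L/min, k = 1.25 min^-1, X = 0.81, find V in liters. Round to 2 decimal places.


V = v0 * X / (k * (1 - X))
V = 46 * 0.81 / (1.25 * (1 - 0.81))
V = 37.26 / (1.25 * 0.19)
V = 37.26 / 0.2375
V = 156.88 L


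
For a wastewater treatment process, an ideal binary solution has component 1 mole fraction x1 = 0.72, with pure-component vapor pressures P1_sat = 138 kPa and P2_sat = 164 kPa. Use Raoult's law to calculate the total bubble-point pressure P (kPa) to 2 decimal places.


P = x1*P1_sat + x2*P2_sat
x2 = 1 - x1 = 1 - 0.72 = 0.28
P = 0.72*138 + 0.28*164
P = 99.36 + 45.92
P = 145.28 kPa


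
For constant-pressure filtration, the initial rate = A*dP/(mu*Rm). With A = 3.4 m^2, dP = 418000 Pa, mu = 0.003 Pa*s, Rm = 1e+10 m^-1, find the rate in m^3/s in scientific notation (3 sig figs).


rate = A * dP / (mu * Rm)
rate = 3.4 * 418000 / (0.003 * 1e+10)
rate = 1421200.0 / 3.000e+07
rate = 4.74e-02 m^3/s


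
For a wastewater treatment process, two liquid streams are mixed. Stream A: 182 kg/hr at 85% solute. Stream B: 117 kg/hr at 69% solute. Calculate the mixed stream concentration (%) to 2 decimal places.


Mass balance on solute: F1*x1 + F2*x2 = F3*x3
F3 = F1 + F2 = 182 + 117 = 299 kg/hr
x3 = (F1*x1 + F2*x2)/F3
x3 = (182*0.85 + 117*0.69) / 299
x3 = 78.74%


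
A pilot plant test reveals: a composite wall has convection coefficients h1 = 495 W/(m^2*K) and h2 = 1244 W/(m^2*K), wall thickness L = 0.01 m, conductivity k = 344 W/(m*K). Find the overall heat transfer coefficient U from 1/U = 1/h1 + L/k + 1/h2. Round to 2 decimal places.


1/U = 1/h1 + L/k + 1/h2
1/U = 1/495 + 0.01/344 + 1/1244
1/U = 0.002020202 + 2.90698e-05 + 0.0008038585
1/U = 0.0028531303
U = 350.49 W/(m^2*K)


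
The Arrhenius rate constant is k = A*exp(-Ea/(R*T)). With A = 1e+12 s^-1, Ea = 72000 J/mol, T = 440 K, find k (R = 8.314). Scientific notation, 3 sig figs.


k = A * exp(-Ea/(R*T))
k = 1e+12 * exp(-72000 / (8.314 * 440))
k = 1e+12 * exp(-19.682026)
k = 2.83e+03


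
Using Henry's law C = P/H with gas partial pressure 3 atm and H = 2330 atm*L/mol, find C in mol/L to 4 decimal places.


C = P / H
C = 3 / 2330
C = 0.0013 mol/L


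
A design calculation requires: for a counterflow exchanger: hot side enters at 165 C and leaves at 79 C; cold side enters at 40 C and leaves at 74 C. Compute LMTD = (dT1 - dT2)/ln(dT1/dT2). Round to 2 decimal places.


dT1 = Th_in - Tc_out = 165 - 74 = 91
dT2 = Th_out - Tc_in = 79 - 40 = 39
LMTD = (dT1 - dT2) / ln(dT1/dT2)
LMTD = (91 - 39) / ln(91/39)
LMTD = 61.37 K


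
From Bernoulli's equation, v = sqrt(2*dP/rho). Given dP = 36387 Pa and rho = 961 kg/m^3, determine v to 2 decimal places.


v = sqrt(2*dP/rho)
v = sqrt(2*36387/961)
v = sqrt(75.727367)
v = 8.70 m/s


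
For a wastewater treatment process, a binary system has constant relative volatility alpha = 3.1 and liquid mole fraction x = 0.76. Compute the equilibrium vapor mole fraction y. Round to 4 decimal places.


y = alpha*x / (1 + (alpha-1)*x)
y = 3.1*0.76 / (1 + (3.1-1)*0.76)
y = 2.356 / (1 + 1.596)
y = 2.356 / 2.596
y = 0.9076


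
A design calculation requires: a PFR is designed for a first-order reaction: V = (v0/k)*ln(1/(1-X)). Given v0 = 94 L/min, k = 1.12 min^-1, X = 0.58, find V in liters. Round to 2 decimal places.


V = (v0/k) * ln(1/(1-X))
V = (94/1.12) * ln(1/(1-0.58))
V = 83.928571 * ln(2.380952)
V = 83.928571 * 0.8675
V = 72.81 L


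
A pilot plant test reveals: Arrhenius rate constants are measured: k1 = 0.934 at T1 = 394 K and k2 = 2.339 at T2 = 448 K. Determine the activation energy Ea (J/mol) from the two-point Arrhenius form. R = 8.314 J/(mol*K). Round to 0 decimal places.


Ea = R * ln(k2/k1) / (1/T1 - 1/T2)
ln(k2/k1) = ln(2.339/0.934) = 0.9180023
1/T1 - 1/T2 = 1/394 - 1/448 = 0.000305928209
Ea = 8.314 * 0.9180023 / 0.000305928209
Ea = 24948 J/mol


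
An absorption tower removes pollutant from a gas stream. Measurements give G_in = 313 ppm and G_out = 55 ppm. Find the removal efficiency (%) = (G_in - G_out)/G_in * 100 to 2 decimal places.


Efficiency = (G_in - G_out) / G_in * 100%
Efficiency = (313 - 55) / 313 * 100
Efficiency = 258 / 313 * 100
Efficiency = 82.43%


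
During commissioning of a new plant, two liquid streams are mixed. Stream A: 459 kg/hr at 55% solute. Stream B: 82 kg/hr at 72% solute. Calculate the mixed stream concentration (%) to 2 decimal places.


Mass balance on solute: F1*x1 + F2*x2 = F3*x3
F3 = F1 + F2 = 459 + 82 = 541 kg/hr
x3 = (F1*x1 + F2*x2)/F3
x3 = (459*0.55 + 82*0.72) / 541
x3 = 57.58%


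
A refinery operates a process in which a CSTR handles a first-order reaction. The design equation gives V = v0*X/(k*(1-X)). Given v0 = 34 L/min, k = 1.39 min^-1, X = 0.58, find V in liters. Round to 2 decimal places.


V = v0 * X / (k * (1 - X))
V = 34 * 0.58 / (1.39 * (1 - 0.58))
V = 19.72 / (1.39 * 0.42)
V = 19.72 / 0.5838
V = 33.78 L


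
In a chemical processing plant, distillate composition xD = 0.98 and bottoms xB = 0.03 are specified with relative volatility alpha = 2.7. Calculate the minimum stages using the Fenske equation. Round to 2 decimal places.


N_min = ln((xD*(1-xB))/(xB*(1-xD))) / ln(alpha)
Numerator inside ln: 0.9506 / 0.0006 = 1584.333333
ln(1584.333333) = 7.367919
ln(alpha) = ln(2.7) = 0.993252
N_min = 7.367919 / 0.993252 = 7.42


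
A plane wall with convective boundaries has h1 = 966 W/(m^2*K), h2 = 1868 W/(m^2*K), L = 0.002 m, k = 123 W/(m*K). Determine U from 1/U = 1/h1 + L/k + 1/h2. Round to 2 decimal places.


1/U = 1/h1 + L/k + 1/h2
1/U = 1/966 + 0.002/123 + 1/1868
1/U = 0.0010351967 + 1.62602e-05 + 0.0005353319
1/U = 0.0015867888
U = 630.20 W/(m^2*K)


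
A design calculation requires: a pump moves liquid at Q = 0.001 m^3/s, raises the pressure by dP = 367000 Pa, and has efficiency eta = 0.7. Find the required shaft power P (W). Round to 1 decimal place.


P = Q * dP / eta
P = 0.001 * 367000 / 0.7
P = 367.0 / 0.7
P = 524.3 W


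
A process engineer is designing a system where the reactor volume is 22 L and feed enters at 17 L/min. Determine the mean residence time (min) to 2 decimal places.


tau = V / v0
tau = 22 / 17
tau = 1.29 min


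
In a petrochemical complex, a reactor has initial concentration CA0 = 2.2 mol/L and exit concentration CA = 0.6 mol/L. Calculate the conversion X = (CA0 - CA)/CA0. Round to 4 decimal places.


X = (CA0 - CA) / CA0
X = (2.2 - 0.6) / 2.2
X = 1.6 / 2.2
X = 0.7273


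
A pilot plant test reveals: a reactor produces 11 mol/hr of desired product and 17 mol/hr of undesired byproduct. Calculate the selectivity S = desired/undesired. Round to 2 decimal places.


S = desired product rate / undesired product rate
S = 11 / 17
S = 0.65


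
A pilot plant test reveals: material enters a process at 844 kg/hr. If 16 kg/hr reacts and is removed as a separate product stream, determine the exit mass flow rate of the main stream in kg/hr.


Steady-state mass balance on the main outlet: F_out = F_in - F_removed
F_out = 844 - 16
F_out = 828 kg/hr


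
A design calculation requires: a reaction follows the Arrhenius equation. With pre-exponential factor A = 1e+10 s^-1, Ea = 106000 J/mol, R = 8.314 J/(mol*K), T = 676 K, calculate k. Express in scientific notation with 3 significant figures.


k = A * exp(-Ea/(R*T))
k = 1e+10 * exp(-106000 / (8.314 * 676))
k = 1e+10 * exp(-18.860324)
k = 6.44e+01


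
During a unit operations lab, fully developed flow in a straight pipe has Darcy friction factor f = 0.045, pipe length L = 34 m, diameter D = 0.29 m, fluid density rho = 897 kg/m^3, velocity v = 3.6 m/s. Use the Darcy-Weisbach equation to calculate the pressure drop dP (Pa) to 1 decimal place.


dP = f * (L/D) * (rho*v^2/2)
dP = 0.045 * (34/0.29) * (897*3.6^2/2)
L/D = 117.24137931
rho*v^2/2 = 897*12.96/2 = 5812.56
dP = 0.045 * 117.24137931 * 5812.56
dP = 30666.3 Pa


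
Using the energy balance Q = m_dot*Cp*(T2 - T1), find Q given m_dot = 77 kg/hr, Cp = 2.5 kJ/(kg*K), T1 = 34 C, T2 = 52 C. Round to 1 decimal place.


Q = m_dot * Cp * (T2 - T1)
Q = 77 * 2.5 * (52 - 34)
Q = 77 * 2.5 * 18
Q = 3465.0 kJ/hr


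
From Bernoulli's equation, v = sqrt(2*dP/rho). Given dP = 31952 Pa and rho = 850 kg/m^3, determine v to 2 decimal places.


v = sqrt(2*dP/rho)
v = sqrt(2*31952/850)
v = sqrt(75.181176)
v = 8.67 m/s


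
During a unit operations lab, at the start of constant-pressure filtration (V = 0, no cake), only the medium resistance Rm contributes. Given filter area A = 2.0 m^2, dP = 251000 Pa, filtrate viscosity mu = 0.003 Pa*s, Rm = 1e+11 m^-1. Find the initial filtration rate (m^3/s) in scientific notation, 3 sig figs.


rate = A * dP / (mu * Rm)
rate = 2.0 * 251000 / (0.003 * 1e+11)
rate = 502000.0 / 3.000e+08
rate = 1.67e-03 m^3/s


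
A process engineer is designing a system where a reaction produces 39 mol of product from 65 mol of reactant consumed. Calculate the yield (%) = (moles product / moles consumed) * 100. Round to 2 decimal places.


Yield = (moles product / moles consumed) * 100%
Yield = (39 / 65) * 100
Yield = 0.6 * 100
Yield = 60.00%


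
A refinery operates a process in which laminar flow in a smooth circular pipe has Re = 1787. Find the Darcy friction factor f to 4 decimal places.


f = 64 / Re
f = 64 / 1787
f = 0.0358


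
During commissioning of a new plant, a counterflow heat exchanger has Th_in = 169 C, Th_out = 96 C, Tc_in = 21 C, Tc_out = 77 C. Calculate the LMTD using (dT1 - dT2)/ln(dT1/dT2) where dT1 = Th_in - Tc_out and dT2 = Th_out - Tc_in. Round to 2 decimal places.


dT1 = Th_in - Tc_out = 169 - 77 = 92
dT2 = Th_out - Tc_in = 96 - 21 = 75
LMTD = (dT1 - dT2) / ln(dT1/dT2)
LMTD = (92 - 75) / ln(92/75)
LMTD = 83.21 K


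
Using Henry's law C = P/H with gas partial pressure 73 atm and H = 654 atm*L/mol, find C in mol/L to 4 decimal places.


C = P / H
C = 73 / 654
C = 0.1116 mol/L


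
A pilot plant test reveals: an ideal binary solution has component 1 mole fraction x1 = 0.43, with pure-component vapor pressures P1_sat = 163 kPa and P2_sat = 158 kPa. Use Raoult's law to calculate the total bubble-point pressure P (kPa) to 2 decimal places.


P = x1*P1_sat + x2*P2_sat
x2 = 1 - x1 = 1 - 0.43 = 0.57
P = 0.43*163 + 0.57*158
P = 70.09 + 90.06
P = 160.15 kPa


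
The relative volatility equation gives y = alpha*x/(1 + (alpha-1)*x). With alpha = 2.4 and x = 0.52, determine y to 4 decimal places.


y = alpha*x / (1 + (alpha-1)*x)
y = 2.4*0.52 / (1 + (2.4-1)*0.52)
y = 1.248 / (1 + 0.728)
y = 1.248 / 1.728
y = 0.7222


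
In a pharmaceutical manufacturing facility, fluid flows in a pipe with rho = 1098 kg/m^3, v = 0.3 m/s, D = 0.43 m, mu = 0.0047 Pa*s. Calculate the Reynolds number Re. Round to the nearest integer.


Re = rho * v * D / mu
Re = 1098 * 0.3 * 0.43 / 0.0047
Re = 141.642 / 0.0047
Re = 30137


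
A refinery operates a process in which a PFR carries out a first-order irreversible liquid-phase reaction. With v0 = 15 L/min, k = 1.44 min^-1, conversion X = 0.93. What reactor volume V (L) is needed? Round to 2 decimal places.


V = (v0/k) * ln(1/(1-X))
V = (15/1.44) * ln(1/(1-0.93))
V = 10.416667 * ln(14.285714)
V = 10.416667 * 2.65926
V = 27.70 L


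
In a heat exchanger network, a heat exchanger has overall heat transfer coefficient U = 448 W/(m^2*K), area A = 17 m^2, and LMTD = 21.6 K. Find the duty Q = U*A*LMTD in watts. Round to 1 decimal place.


Q = U * A * LMTD
Q = 448 * 17 * 21.6
Q = 164505.6 W


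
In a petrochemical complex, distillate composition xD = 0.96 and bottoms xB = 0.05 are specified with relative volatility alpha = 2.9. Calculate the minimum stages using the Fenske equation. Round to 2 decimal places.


N_min = ln((xD*(1-xB))/(xB*(1-xD))) / ln(alpha)
Numerator inside ln: 0.912 / 0.002 = 456.0
ln(456.0) = 6.122493
ln(alpha) = ln(2.9) = 1.064711
N_min = 6.122493 / 1.064711 = 5.75


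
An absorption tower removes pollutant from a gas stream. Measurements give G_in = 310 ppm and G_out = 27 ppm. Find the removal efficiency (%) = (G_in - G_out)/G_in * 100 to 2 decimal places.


Efficiency = (G_in - G_out) / G_in * 100%
Efficiency = (310 - 27) / 310 * 100
Efficiency = 283 / 310 * 100
Efficiency = 91.29%


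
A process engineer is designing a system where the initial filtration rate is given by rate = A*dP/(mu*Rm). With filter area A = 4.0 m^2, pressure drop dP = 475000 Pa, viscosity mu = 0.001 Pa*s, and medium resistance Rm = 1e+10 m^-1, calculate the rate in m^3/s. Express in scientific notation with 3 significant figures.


rate = A * dP / (mu * Rm)
rate = 4.0 * 475000 / (0.001 * 1e+10)
rate = 1900000.0 / 1.000e+07
rate = 1.90e-01 m^3/s
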